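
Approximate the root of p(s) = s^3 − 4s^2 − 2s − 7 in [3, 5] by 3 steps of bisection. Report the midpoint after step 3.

m = 4, p(m) = -15 (−); new bracket [4, 5]
m = 4.5, p(m) = -5.875 (−); new bracket [4.5, 5]
m = 4.75, p(m) = 0.421875 (+); new bracket [4.5, 4.75]

4.75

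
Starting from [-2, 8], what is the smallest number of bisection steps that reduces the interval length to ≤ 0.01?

Width after n steps is 10/2^n. Need 2^n ≥ 10/0.01 = 1000.
2^9 = 512 < 1000 ≤ 2^10 = 1024, so n = 10.

10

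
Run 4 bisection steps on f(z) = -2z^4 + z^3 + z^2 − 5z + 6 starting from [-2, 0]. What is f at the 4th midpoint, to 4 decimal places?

-1.4712

m = -1, f(m) = 9 (+); new bracket [-2, -1]
m = -1.5, f(m) = 2.25 (+); new bracket [-2, -1.5]
m = -1.75, f(m) = -6.304688 (−); new bracket [-1.75, -1.5]
m = -1.625, f(m) = -1.4712 (−); new bracket [-1.625, -1.5]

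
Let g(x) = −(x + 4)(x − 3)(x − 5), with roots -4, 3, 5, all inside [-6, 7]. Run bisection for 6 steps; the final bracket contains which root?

-4

g(0.5) = -50.625 < 0, so the root lies in [-6, 0.5]
g(-2.75) = -55.703125 < 0, so the root lies in [-6, -2.75]
g(-4.375) = 25.927734 > 0, so the root lies in [-4.375, -2.75]
g(-3.5625) = -24.5837 < 0, so the root lies in [-4.375, -3.5625]
g(-3.96875) = -1.9532 < 0, so the root lies in [-4.375, -3.96875]
g(-4.171875) = 11.3059 > 0, so the root lies in [-4.171875, -3.96875]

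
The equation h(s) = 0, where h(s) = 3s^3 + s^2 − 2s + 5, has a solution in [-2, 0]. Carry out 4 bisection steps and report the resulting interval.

s = -1 gives h = 5, positive; keep [-2, -1]
s = -1.5 gives h = 0.125, positive; keep [-2, -1.5]
s = -1.75 gives h = -4.515625, negative; keep [-1.75, -1.5]
s = -1.625 gives h = -1.9824, negative; keep [-1.625, -1.5]

[-1.625, -1.5]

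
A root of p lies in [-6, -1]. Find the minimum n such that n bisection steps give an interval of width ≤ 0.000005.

Width after n steps is 5/2^n. Need 2^n ≥ 5/0.000005 = 1000000.
2^19 = 524288 < 1000000 ≤ 2^20 = 1048576, so n = 20.

20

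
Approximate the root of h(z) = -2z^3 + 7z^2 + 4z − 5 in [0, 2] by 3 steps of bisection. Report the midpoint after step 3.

0.75

midpoint 1: h = 4 > 0 → [0, 1]
midpoint 0.5: h = -1.5 < 0 → [0.5, 1]
midpoint 0.75: h = 1.09375 > 0 → [0.5, 0.75]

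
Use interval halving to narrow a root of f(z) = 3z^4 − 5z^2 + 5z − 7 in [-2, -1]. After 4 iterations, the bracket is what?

[-1.875, -1.8125]

z = -1.5 gives f = -10.5625, negative; keep [-2, -1.5]
z = -1.75 gives f = -2.925781, negative; keep [-2, -1.75]
z = -1.875 gives f = 3.125732, positive; keep [-1.875, -1.75]
z = -1.8125 gives f = -0.1115, negative; keep [-1.875, -1.8125]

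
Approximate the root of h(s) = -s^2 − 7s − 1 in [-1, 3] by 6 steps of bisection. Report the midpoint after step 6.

-0.1875

s = 1 gives h = -9, negative; keep [-1, 1]
s = 0 gives h = -1, negative; keep [-1, 0]
s = -0.5 gives h = 2.25, positive; keep [-0.5, 0]
s = -0.25 gives h = 0.6875, positive; keep [-0.25, 0]
s = -0.125 gives h = -0.1406, negative; keep [-0.25, -0.125]
s = -0.1875 gives h = 0.2773, positive; keep [-0.1875, -0.125]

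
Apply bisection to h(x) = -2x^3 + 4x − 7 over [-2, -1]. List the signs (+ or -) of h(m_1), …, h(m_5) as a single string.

midpoint -1.5: h = -6.25 < 0 → [-2, -1.5]
midpoint -1.75: h = -3.28125 < 0 → [-2, -1.75]
midpoint -1.875: h = -1.316406 < 0 → [-2, -1.875]
midpoint -1.9375: h = -0.2036 < 0 → [-2, -1.9375]
midpoint -1.96875: h = 0.3867 > 0 → [-1.96875, -1.9375]

----+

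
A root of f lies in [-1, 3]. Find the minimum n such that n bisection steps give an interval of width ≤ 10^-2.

Width after n steps is 4/2^n. Need 2^n ≥ 4/10^-2 = 400.
2^8 = 256 < 400 ≤ 2^9 = 512, so n = 9.

9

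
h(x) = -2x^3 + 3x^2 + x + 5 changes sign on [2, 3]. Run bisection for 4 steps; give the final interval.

midpoint 2.5: h = -5 < 0 → [2, 2.5]
midpoint 2.25: h = -0.34375 < 0 → [2, 2.25]
midpoint 2.125: h = 1.480469 > 0 → [2.125, 2.25]
midpoint 2.1875: h = 0.6079 > 0 → [2.1875, 2.25]

[2.1875, 2.25]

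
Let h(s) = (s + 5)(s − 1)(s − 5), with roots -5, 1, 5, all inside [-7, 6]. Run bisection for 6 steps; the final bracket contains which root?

midpoint -0.5: h = 37.125 > 0 → [-7, -0.5]
midpoint -3.75: h = 51.953125 > 0 → [-7, -3.75]
midpoint -5.375: h = -24.802734 < 0 → [-5.375, -3.75]
midpoint -4.5625: h = 23.2712 > 0 → [-5.375, -4.5625]
midpoint -4.96875: h = 1.8594 > 0 → [-5.375, -4.96875]
midpoint -5.171875: h = -10.7902 < 0 → [-5.171875, -4.96875]

-5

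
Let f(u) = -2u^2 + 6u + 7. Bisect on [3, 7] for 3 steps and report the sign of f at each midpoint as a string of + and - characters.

--+

f(5) = -13 < 0, so the root lies in [3, 5]
f(4) = -1 < 0, so the root lies in [3, 4]
f(3.5) = 3.5 > 0, so the root lies in [3.5, 4]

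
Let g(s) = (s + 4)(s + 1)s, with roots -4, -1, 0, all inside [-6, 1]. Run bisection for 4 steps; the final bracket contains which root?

-4

g(-2.5) = 5.625 > 0, so the root lies in [-6, -2.5]
g(-4.25) = -3.453125 < 0, so the root lies in [-4.25, -2.5]
g(-3.375) = 5.009766 > 0, so the root lies in [-4.25, -3.375]
g(-3.8125) = 2.0105 > 0, so the root lies in [-4.25, -3.8125]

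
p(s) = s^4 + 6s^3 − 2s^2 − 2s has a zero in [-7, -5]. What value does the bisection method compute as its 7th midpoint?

midpoint -6: p = -60 < 0 → [-7, -6]
midpoint -6.5: p = 65.8125 > 0 → [-6.5, -6]
midpoint -6.25: p = -4.589844 < 0 → [-6.5, -6.25]
midpoint -6.375: p = 28.6252 > 0 → [-6.375, -6.25]
midpoint -6.3125: p = 11.5354 > 0 → [-6.3125, -6.25]
midpoint -6.28125: p = 3.354 > 0 → [-6.28125, -6.25]
midpoint -6.265625: p = -0.6474 < 0 → [-6.28125, -6.265625]

-6.265625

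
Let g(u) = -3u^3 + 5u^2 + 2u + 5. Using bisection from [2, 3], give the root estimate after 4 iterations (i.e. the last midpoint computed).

2.3125

g(2.5) = -5.625 < 0, so the root lies in [2, 2.5]
g(2.25) = 0.640625 > 0, so the root lies in [2.25, 2.5]
g(2.375) = -2.236328 < 0, so the root lies in [2.25, 2.375]
g(2.3125) = -0.7361 < 0, so the root lies in [2.25, 2.3125]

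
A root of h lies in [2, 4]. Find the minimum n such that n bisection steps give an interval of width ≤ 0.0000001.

Width after n steps is 2/2^n. Need 2^n ≥ 2/0.0000001 = 20000000.
2^24 = 16777216 < 20000000 ≤ 2^25 = 33554432, so n = 25.

25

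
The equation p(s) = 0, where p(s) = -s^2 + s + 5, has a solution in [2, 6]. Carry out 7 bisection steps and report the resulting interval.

[2.78125, 2.8125]

midpoint 4: p = -7 < 0 → [2, 4]
midpoint 3: p = -1 < 0 → [2, 3]
midpoint 2.5: p = 1.25 > 0 → [2.5, 3]
midpoint 2.75: p = 0.1875 > 0 → [2.75, 3]
midpoint 2.875: p = -0.3906 < 0 → [2.75, 2.875]
midpoint 2.8125: p = -0.0977 < 0 → [2.75, 2.8125]
midpoint 2.78125: p = 0.0459 > 0 → [2.78125, 2.8125]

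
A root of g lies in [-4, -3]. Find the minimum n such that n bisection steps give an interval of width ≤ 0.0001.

Width after n steps is 1/2^n. Need 2^n ≥ 1/0.0001 = 10000.
2^13 = 8192 < 10000 ≤ 2^14 = 16384, so n = 14.

14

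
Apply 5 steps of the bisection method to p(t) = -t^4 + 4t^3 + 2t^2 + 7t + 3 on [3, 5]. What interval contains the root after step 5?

m = 4, p(m) = 63 (+); new bracket [4, 5]
m = 4.5, p(m) = 29.4375 (+); new bracket [4.5, 5]
m = 4.75, p(m) = 0.996094 (+); new bracket [4.75, 5]
m = 4.875, p(m) = -16.719 (−); new bracket [4.75, 4.875]
m = 4.8125, p(m) = -7.552 (−); new bracket [4.75, 4.8125]

[4.75, 4.8125]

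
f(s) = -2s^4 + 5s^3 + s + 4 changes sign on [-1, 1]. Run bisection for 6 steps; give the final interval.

[-0.8125, -0.78125]

f(0) = 4 > 0, so the root lies in [-1, 0]
f(-0.5) = 2.75 > 0, so the root lies in [-1, -0.5]
f(-0.75) = 0.507812 > 0, so the root lies in [-1, -0.75]
f(-0.875) = -1.397 < 0, so the root lies in [-0.875, -0.75]
f(-0.8125) = -0.366 < 0, so the root lies in [-0.8125, -0.75]
f(-0.78125) = 0.0895 > 0, so the root lies in [-0.8125, -0.78125]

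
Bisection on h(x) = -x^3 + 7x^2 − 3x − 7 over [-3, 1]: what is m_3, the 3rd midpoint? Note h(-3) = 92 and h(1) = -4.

midpoint -1: h = 4 > 0 → [-1, 1]
midpoint 0: h = -7 < 0 → [-1, 0]
midpoint -0.5: h = -3.625 < 0 → [-1, -0.5]

-0.5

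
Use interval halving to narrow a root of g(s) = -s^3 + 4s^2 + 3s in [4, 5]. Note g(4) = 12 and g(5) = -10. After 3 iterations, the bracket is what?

[4.625, 4.75]

s = 4.5 gives g = 3.375, positive; keep [4.5, 5]
s = 4.75 gives g = -2.671875, negative; keep [4.5, 4.75]
s = 4.625 gives g = 0.505859, positive; keep [4.625, 4.75]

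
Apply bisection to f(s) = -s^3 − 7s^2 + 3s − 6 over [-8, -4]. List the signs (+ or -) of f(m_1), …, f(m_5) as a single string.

---++

midpoint -6: f = -60 < 0 → [-8, -6]
midpoint -7: f = -27 < 0 → [-8, -7]
midpoint -7.5: f = -0.375 < 0 → [-8, -7.5]
midpoint -7.75: f = 15.7969 > 0 → [-7.75, -7.5]
midpoint -7.625: f = 7.4629 > 0 → [-7.625, -7.5]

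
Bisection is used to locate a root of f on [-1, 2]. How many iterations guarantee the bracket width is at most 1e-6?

22

Width after n steps is 3/2^n. Need 2^n ≥ 3/1e-6 = 3000000.
2^21 = 2097152 < 3000000 ≤ 2^22 = 4194304, so n = 22.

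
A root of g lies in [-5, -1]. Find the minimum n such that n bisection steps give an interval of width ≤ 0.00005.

Width after n steps is 4/2^n. Need 2^n ≥ 4/0.00005 = 80000.
2^16 = 65536 < 80000 ≤ 2^17 = 131072, so n = 17.

17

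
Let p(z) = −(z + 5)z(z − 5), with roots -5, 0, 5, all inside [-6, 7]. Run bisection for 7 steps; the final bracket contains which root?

z = 0.5 gives p = 12.375, positive; keep [0.5, 7]
z = 3.75 gives p = 41.015625, positive; keep [3.75, 7]
z = 5.375 gives p = -20.912109, negative; keep [3.75, 5.375]
z = 4.5625 gives p = 19.0876, positive; keep [4.5625, 5.375]
z = 4.96875 gives p = 1.5479, positive; keep [4.96875, 5.375]
z = 5.171875 gives p = -9.0419, negative; keep [4.96875, 5.171875]
z = 5.0703125 gives p = -3.5901, negative; keep [4.96875, 5.0703125]

5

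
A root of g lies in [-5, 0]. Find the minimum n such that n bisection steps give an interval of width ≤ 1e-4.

16

Width after n steps is 5/2^n. Need 2^n ≥ 5/1e-4 = 50000.
2^15 = 32768 < 50000 ≤ 2^16 = 65536, so n = 16.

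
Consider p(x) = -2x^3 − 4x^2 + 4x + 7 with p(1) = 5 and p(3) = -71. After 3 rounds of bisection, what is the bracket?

p(2) = -17 < 0, so the root lies in [1, 2]
p(1.5) = -2.75 < 0, so the root lies in [1, 1.5]
p(1.25) = 1.84375 > 0, so the root lies in [1.25, 1.5]

[1.25, 1.5]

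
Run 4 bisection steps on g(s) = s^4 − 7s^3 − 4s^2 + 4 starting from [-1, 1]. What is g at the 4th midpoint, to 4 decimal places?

0.8811

s = 0 gives g = 4, positive; keep [0, 1]
s = 0.5 gives g = 2.1875, positive; keep [0.5, 1]
s = 0.75 gives g = -0.886719, negative; keep [0.5, 0.75]
s = 0.625 gives g = 0.8811, positive; keep [0.625, 0.75]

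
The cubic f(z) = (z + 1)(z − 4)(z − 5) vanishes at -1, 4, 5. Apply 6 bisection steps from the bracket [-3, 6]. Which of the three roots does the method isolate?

midpoint 1.5: f = 21.875 > 0 → [-3, 1.5]
midpoint -0.75: f = 6.828125 > 0 → [-3, -0.75]
midpoint -1.875: f = -35.341797 < 0 → [-1.875, -0.75]
midpoint -1.3125: f = -10.4797 < 0 → [-1.3125, -0.75]
midpoint -1.03125: f = -0.9483 < 0 → [-1.03125, -0.75]
midpoint -0.890625: f = 3.151 > 0 → [-1.03125, -0.890625]

-1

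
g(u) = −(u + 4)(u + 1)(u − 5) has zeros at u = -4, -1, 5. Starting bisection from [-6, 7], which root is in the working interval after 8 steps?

5

u = 0.5 gives g = 30.375, positive; keep [0.5, 7]
u = 3.75 gives g = 46.015625, positive; keep [3.75, 7]
u = 5.375 gives g = -22.412109, negative; keep [3.75, 5.375]
u = 4.5625 gives g = 20.8376, positive; keep [4.5625, 5.375]
u = 4.96875 gives g = 1.6729, positive; keep [4.96875, 5.375]
u = 5.171875 gives g = -9.7294, negative; keep [4.96875, 5.171875]
u = 5.0703125 gives g = -3.8714, negative; keep [4.96875, 5.0703125]
u = 5.01953125 gives g = -1.0604, negative; keep [4.96875, 5.01953125]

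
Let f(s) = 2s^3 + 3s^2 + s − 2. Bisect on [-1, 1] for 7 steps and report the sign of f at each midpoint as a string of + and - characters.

--++-+-

f(0) = -2 < 0, so the root lies in [0, 1]
f(0.5) = -0.5 < 0, so the root lies in [0.5, 1]
f(0.75) = 1.28125 > 0, so the root lies in [0.5, 0.75]
f(0.625) = 0.2852 > 0, so the root lies in [0.5, 0.625]
f(0.5625) = -0.1323 < 0, so the root lies in [0.5625, 0.625]
f(0.59375) = 0.07 > 0, so the root lies in [0.5625, 0.59375]
f(0.578125) = -0.0327 < 0, so the root lies in [0.578125, 0.59375]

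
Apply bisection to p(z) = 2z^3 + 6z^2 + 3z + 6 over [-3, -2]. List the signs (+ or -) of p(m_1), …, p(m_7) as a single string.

++-+-++

midpoint -2.5: p = 4.75 > 0 → [-3, -2.5]
midpoint -2.75: p = 1.53125 > 0 → [-3, -2.75]
midpoint -2.875: p = -0.558594 < 0 → [-2.875, -2.75]
midpoint -2.8125: p = 0.5288 > 0 → [-2.875, -2.8125]
midpoint -2.84375: p = -0.0041 < 0 → [-2.84375, -2.8125]
midpoint -2.828125: p = 0.265 > 0 → [-2.84375, -2.828125]
midpoint -2.8359375: p = 0.1311 > 0 → [-2.84375, -2.8359375]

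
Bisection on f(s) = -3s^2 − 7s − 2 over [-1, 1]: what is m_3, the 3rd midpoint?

-0.25

s = 0 gives f = -2, negative; keep [-1, 0]
s = -0.5 gives f = 0.75, positive; keep [-0.5, 0]
s = -0.25 gives f = -0.4375, negative; keep [-0.5, -0.25]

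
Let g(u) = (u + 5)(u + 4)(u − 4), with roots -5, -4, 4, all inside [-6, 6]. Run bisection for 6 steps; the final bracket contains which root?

4

u = 0 gives g = -80, negative; keep [0, 6]
u = 3 gives g = -56, negative; keep [3, 6]
u = 4.5 gives g = 40.375, positive; keep [3, 4.5]
u = 3.75 gives g = -16.9531, negative; keep [3.75, 4.5]
u = 4.125 gives g = 9.2676, positive; keep [3.75, 4.125]
u = 3.9375 gives g = -4.4338, negative; keep [3.9375, 4.125]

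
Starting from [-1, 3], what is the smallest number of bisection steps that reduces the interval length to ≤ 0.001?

12

Width after n steps is 4/2^n. Need 2^n ≥ 4/0.001 = 4000.
2^11 = 2048 < 4000 ≤ 2^12 = 4096, so n = 12.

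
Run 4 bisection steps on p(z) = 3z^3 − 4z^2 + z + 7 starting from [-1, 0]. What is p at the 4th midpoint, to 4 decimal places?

midpoint -0.5: p = 5.125 > 0 → [-1, -0.5]
midpoint -0.75: p = 2.734375 > 0 → [-1, -0.75]
midpoint -0.875: p = 1.052734 > 0 → [-1, -0.875]
midpoint -0.9375: p = 0.075 > 0 → [-1, -0.9375]

0.0750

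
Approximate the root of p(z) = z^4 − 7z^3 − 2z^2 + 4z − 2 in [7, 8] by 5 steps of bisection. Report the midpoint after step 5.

7.21875

m = 7.5, p(m) = 126.4375 (+); new bracket [7, 7.5]
m = 7.25, p(m) = 17.144531 (+); new bracket [7, 7.25]
m = 7.125, p(m) = -29.818115 (−); new bracket [7.125, 7.25]
m = 7.1875, p(m) = -6.9502 (−); new bracket [7.1875, 7.25]
m = 7.21875, p(m) = 4.9418 (+); new bracket [7.1875, 7.21875]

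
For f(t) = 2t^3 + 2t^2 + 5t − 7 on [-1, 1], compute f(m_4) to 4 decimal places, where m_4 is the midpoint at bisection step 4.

f(0) = -7 < 0, so the root lies in [0, 1]
f(0.5) = -3.75 < 0, so the root lies in [0.5, 1]
f(0.75) = -1.28125 < 0, so the root lies in [0.75, 1]
f(0.875) = 0.2461 > 0, so the root lies in [0.75, 0.875]

0.2461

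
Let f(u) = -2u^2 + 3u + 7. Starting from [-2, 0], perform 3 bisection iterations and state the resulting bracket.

[-1.5, -1.25]

u = -1 gives f = 2, positive; keep [-2, -1]
u = -1.5 gives f = -2, negative; keep [-1.5, -1]
u = -1.25 gives f = 0.125, positive; keep [-1.5, -1.25]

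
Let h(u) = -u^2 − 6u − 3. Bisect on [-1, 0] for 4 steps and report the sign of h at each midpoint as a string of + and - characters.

-+++

m = -0.5, h(m) = -0.25 (−); new bracket [-1, -0.5]
m = -0.75, h(m) = 0.9375 (+); new bracket [-0.75, -0.5]
m = -0.625, h(m) = 0.359375 (+); new bracket [-0.625, -0.5]
m = -0.5625, h(m) = 0.0586 (+); new bracket [-0.5625, -0.5]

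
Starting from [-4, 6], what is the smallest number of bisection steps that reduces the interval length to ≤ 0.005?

Width after n steps is 10/2^n. Need 2^n ≥ 10/0.005 = 2000.
2^10 = 1024 < 2000 ≤ 2^11 = 2048, so n = 11.

11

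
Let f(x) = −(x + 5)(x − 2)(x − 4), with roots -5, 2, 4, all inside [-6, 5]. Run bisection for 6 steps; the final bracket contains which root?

-5

m = -0.5, f(m) = -50.625 (−); new bracket [-6, -0.5]
m = -3.25, f(m) = -66.609375 (−); new bracket [-6, -3.25]
m = -4.625, f(m) = -21.427734 (−); new bracket [-6, -4.625]
m = -5.3125, f(m) = 21.2805 (+); new bracket [-5.3125, -4.625]
m = -4.96875, f(m) = -1.9532 (−); new bracket [-5.3125, -4.96875]
m = -5.140625, f(m) = 9.1786 (+); new bracket [-5.140625, -4.96875]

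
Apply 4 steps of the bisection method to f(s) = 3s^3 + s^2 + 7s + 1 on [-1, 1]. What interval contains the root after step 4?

[-0.25, -0.125]

m = 0, f(m) = 1 (+); new bracket [-1, 0]
m = -0.5, f(m) = -2.625 (−); new bracket [-0.5, 0]
m = -0.25, f(m) = -0.734375 (−); new bracket [-0.25, 0]
m = -0.125, f(m) = 0.1348 (+); new bracket [-0.25, -0.125]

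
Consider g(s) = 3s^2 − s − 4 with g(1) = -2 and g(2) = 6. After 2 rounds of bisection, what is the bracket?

[1.25, 1.5]

g(1.5) = 1.25 > 0, so the root lies in [1, 1.5]
g(1.25) = -0.5625 < 0, so the root lies in [1.25, 1.5]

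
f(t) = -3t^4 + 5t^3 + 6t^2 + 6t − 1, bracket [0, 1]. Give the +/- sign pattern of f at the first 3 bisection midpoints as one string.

t = 0.5 gives f = 3.9375, positive; keep [0, 0.5]
t = 0.25 gives f = 0.941406, positive; keep [0, 0.25]
t = 0.125 gives f = -0.147217, negative; keep [0.125, 0.25]

++-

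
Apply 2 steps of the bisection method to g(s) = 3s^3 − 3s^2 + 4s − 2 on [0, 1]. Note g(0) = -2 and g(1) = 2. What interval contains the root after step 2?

[0.5, 0.75]

m = 0.5, g(m) = -0.375 (−); new bracket [0.5, 1]
m = 0.75, g(m) = 0.578125 (+); new bracket [0.5, 0.75]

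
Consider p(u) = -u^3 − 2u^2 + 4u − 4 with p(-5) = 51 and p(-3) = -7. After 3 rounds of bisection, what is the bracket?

u = -4 gives p = 12, positive; keep [-4, -3]
u = -3.5 gives p = 0.375, positive; keep [-3.5, -3]
u = -3.25 gives p = -3.796875, negative; keep [-3.5, -3.25]

[-3.5, -3.25]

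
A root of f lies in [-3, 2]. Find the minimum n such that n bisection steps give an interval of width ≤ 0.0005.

Width after n steps is 5/2^n. Need 2^n ≥ 5/0.0005 = 10000.
2^13 = 8192 < 10000 ≤ 2^14 = 16384, so n = 14.

14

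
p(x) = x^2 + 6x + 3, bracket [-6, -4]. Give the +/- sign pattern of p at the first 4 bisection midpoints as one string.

p(-5) = -2 < 0, so the root lies in [-6, -5]
p(-5.5) = 0.25 > 0, so the root lies in [-5.5, -5]
p(-5.25) = -0.9375 < 0, so the root lies in [-5.5, -5.25]
p(-5.375) = -0.3594 < 0, so the root lies in [-5.5, -5.375]

-+--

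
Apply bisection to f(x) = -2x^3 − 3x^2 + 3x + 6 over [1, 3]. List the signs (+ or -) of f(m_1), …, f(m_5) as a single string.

--+-+

f(2) = -16 < 0, so the root lies in [1, 2]
f(1.5) = -3 < 0, so the root lies in [1, 1.5]
f(1.25) = 1.15625 > 0, so the root lies in [1.25, 1.5]
f(1.375) = -0.7461 < 0, so the root lies in [1.25, 1.375]
f(1.3125) = 0.2476 > 0, so the root lies in [1.3125, 1.375]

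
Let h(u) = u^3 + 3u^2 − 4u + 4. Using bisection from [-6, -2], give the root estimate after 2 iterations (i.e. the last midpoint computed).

-5

h(-4) = 4 > 0, so the root lies in [-6, -4]
h(-5) = -26 < 0, so the root lies in [-5, -4]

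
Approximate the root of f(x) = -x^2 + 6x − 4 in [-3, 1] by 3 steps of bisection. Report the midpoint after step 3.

0.5

x = -1 gives f = -11, negative; keep [-1, 1]
x = 0 gives f = -4, negative; keep [0, 1]
x = 0.5 gives f = -1.25, negative; keep [0.5, 1]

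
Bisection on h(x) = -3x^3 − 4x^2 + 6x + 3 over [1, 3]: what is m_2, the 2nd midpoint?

midpoint 2: h = -25 < 0 → [1, 2]
midpoint 1.5: h = -7.125 < 0 → [1, 1.5]

1.5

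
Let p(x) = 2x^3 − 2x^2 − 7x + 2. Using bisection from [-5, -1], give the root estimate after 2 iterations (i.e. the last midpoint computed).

-2

x = -3 gives p = -49, negative; keep [-3, -1]
x = -2 gives p = -8, negative; keep [-2, -1]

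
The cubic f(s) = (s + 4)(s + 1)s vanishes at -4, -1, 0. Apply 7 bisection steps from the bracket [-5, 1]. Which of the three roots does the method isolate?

s = -2 gives f = 4, positive; keep [-5, -2]
s = -3.5 gives f = 4.375, positive; keep [-5, -3.5]
s = -4.25 gives f = -3.453125, negative; keep [-4.25, -3.5]
s = -3.875 gives f = 1.3926, positive; keep [-4.25, -3.875]
s = -4.0625 gives f = -0.7776, negative; keep [-4.0625, -3.875]
s = -3.96875 gives f = 0.3682, positive; keep [-4.0625, -3.96875]
s = -4.015625 gives f = -0.1892, negative; keep [-4.015625, -3.96875]

-4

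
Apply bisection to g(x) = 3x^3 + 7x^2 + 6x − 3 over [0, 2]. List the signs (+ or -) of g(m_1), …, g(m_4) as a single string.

++-+

midpoint 1: g = 13 > 0 → [0, 1]
midpoint 0.5: g = 2.125 > 0 → [0, 0.5]
midpoint 0.25: g = -1.015625 < 0 → [0.25, 0.5]
midpoint 0.375: g = 0.3926 > 0 → [0.25, 0.375]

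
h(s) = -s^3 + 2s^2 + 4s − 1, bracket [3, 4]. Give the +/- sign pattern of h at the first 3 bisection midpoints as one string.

s = 3.5 gives h = -5.375, negative; keep [3, 3.5]
s = 3.25 gives h = -1.203125, negative; keep [3, 3.25]
s = 3.125 gives h = 0.513672, positive; keep [3.125, 3.25]

--+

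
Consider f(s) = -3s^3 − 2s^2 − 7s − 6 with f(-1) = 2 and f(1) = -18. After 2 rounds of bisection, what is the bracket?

[-1, -0.5]

midpoint 0: f = -6 < 0 → [-1, 0]
midpoint -0.5: f = -2.625 < 0 → [-1, -0.5]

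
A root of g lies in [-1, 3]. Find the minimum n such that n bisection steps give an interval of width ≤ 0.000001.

Width after n steps is 4/2^n. Need 2^n ≥ 4/0.000001 = 4000000.
2^21 = 2097152 < 4000000 ≤ 2^22 = 4194304, so n = 22.

22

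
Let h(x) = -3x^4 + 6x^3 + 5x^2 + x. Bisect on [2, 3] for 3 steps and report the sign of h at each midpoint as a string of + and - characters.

h(2.5) = 10.3125 > 0, so the root lies in [2.5, 3]
h(2.75) = -6.230469 < 0, so the root lies in [2.5, 2.75]
h(2.625) = 3.16333 > 0, so the root lies in [2.625, 2.75]

+-+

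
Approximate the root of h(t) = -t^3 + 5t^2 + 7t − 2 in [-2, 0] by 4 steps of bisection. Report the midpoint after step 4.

-1.375

h(-1) = -3 < 0, so the root lies in [-2, -1]
h(-1.5) = 2.125 > 0, so the root lies in [-1.5, -1]
h(-1.25) = -0.984375 < 0, so the root lies in [-1.5, -1.25]
h(-1.375) = 0.4277 > 0, so the root lies in [-1.375, -1.25]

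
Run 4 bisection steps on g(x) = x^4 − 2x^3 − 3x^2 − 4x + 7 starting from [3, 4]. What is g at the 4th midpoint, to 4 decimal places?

2.2273

g(3.5) = 20.5625 > 0, so the root lies in [3, 3.5]
g(3.25) = 5.222656 > 0, so the root lies in [3, 3.25]
g(3.125) = -0.4646 < 0, so the root lies in [3.125, 3.25]
g(3.1875) = 2.2273 > 0, so the root lies in [3.125, 3.1875]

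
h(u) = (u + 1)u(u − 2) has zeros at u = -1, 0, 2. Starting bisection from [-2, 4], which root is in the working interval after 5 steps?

h(1) = -2 < 0, so the root lies in [1, 4]
h(2.5) = 4.375 > 0, so the root lies in [1, 2.5]
h(1.75) = -1.203125 < 0, so the root lies in [1.75, 2.5]
h(2.125) = 0.8301 > 0, so the root lies in [1.75, 2.125]
h(1.9375) = -0.3557 < 0, so the root lies in [1.9375, 2.125]

2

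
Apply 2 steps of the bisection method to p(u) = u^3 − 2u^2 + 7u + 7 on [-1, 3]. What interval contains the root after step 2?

p(1) = 13 > 0, so the root lies in [-1, 1]
p(0) = 7 > 0, so the root lies in [-1, 0]

[-1, 0]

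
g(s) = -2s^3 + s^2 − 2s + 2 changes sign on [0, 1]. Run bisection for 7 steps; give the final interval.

g(0.5) = 1 > 0, so the root lies in [0.5, 1]
g(0.75) = 0.21875 > 0, so the root lies in [0.75, 1]
g(0.875) = -0.324219 < 0, so the root lies in [0.75, 0.875]
g(0.8125) = -0.0376 < 0, so the root lies in [0.75, 0.8125]
g(0.78125) = 0.0942 > 0, so the root lies in [0.78125, 0.8125]
g(0.796875) = 0.0292 > 0, so the root lies in [0.796875, 0.8125]
g(0.8046875) = -0.004 < 0, so the root lies in [0.796875, 0.8046875]

[0.796875, 0.8046875]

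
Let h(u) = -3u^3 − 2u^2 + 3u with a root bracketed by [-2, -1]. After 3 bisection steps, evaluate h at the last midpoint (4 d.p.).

-0.1074

h(-1.5) = 1.125 > 0, so the root lies in [-1.5, -1]
h(-1.25) = -1.015625 < 0, so the root lies in [-1.5, -1.25]
h(-1.375) = -0.107422 < 0, so the root lies in [-1.5, -1.375]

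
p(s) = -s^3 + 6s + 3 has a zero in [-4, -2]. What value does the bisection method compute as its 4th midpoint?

p(-3) = 12 > 0, so the root lies in [-3, -2]
p(-2.5) = 3.625 > 0, so the root lies in [-2.5, -2]
p(-2.25) = 0.890625 > 0, so the root lies in [-2.25, -2]
p(-2.125) = -0.1543 < 0, so the root lies in [-2.25, -2.125]

-2.125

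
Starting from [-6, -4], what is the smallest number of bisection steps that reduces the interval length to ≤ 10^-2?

Width after n steps is 2/2^n. Need 2^n ≥ 2/10^-2 = 200.
2^7 = 128 < 200 ≤ 2^8 = 256, so n = 8.

8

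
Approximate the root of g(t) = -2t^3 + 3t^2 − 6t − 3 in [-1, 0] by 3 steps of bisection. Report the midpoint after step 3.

midpoint -0.5: g = 1 > 0 → [-0.5, 0]
midpoint -0.25: g = -1.28125 < 0 → [-0.5, -0.25]
midpoint -0.375: g = -0.222656 < 0 → [-0.5, -0.375]

-0.375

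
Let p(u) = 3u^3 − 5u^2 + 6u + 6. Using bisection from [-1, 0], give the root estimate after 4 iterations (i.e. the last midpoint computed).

u = -0.5 gives p = 1.375, positive; keep [-1, -0.5]
u = -0.75 gives p = -2.578125, negative; keep [-0.75, -0.5]
u = -0.625 gives p = -0.435547, negative; keep [-0.625, -0.5]
u = -0.5625 gives p = 0.509, positive; keep [-0.625, -0.5625]

-0.5625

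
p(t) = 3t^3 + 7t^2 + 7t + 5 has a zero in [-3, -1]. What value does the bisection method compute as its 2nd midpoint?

p(-2) = -5 < 0, so the root lies in [-2, -1]
p(-1.5) = 0.125 > 0, so the root lies in [-2, -1.5]

-1.5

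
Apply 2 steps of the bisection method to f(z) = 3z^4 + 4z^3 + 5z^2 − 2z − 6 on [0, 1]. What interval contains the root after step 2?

m = 0.5, f(m) = -5.0625 (−); new bracket [0.5, 1]
m = 0.75, f(m) = -2.050781 (−); new bracket [0.75, 1]

[0.75, 1]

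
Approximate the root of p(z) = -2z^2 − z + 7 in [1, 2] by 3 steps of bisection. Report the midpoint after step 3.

1.625

midpoint 1.5: p = 1 > 0 → [1.5, 2]
midpoint 1.75: p = -0.875 < 0 → [1.5, 1.75]
midpoint 1.625: p = 0.09375 > 0 → [1.625, 1.75]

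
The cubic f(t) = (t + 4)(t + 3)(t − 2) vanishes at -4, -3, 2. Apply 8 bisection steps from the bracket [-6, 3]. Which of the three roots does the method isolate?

m = -1.5, f(m) = -13.125 (−); new bracket [-1.5, 3]
m = 0.75, f(m) = -22.265625 (−); new bracket [0.75, 3]
m = 1.875, f(m) = -3.580078 (−); new bracket [1.875, 3]
m = 2.4375, f(m) = 15.3142 (+); new bracket [1.875, 2.4375]
m = 2.15625, f(m) = 4.9599 (+); new bracket [1.875, 2.15625]
m = 2.015625, f(m) = 0.4714 (+); new bracket [1.875, 2.015625]
m = 1.9453125, f(m) = -1.6079 (−); new bracket [1.9453125, 2.015625]
m = 1.98046875, f(m) = -0.5817 (−); new bracket [1.98046875, 2.015625]

2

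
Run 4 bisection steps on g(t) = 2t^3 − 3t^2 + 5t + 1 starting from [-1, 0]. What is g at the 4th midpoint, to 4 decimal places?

-0.0562

t = -0.5 gives g = -2.5, negative; keep [-0.5, 0]
t = -0.25 gives g = -0.46875, negative; keep [-0.25, 0]
t = -0.125 gives g = 0.324219, positive; keep [-0.25, -0.125]
t = -0.1875 gives g = -0.0562, negative; keep [-0.1875, -0.125]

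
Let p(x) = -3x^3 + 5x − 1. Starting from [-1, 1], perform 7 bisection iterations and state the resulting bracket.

midpoint 0: p = -1 < 0 → [0, 1]
midpoint 0.5: p = 1.125 > 0 → [0, 0.5]
midpoint 0.25: p = 0.203125 > 0 → [0, 0.25]
midpoint 0.125: p = -0.3809 < 0 → [0.125, 0.25]
midpoint 0.1875: p = -0.0823 < 0 → [0.1875, 0.25]
midpoint 0.21875: p = 0.0623 > 0 → [0.1875, 0.21875]
midpoint 0.203125: p = -0.0095 < 0 → [0.203125, 0.21875]

[0.203125, 0.21875]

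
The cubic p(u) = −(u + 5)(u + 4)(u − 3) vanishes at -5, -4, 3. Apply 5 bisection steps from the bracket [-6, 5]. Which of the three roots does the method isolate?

3

m = -0.5, p(m) = 55.125 (+); new bracket [-0.5, 5]
m = 2.25, p(m) = 33.984375 (+); new bracket [2.25, 5]
m = 3.625, p(m) = -41.103516 (−); new bracket [2.25, 3.625]
m = 2.9375, p(m) = 3.4417 (+); new bracket [2.9375, 3.625]
m = 3.28125, p(m) = -16.9588 (−); new bracket [2.9375, 3.28125]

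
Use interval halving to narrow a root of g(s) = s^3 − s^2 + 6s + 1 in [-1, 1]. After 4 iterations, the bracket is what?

[-0.25, -0.125]

g(0) = 1 > 0, so the root lies in [-1, 0]
g(-0.5) = -2.375 < 0, so the root lies in [-0.5, 0]
g(-0.25) = -0.578125 < 0, so the root lies in [-0.25, 0]
g(-0.125) = 0.2324 > 0, so the root lies in [-0.25, -0.125]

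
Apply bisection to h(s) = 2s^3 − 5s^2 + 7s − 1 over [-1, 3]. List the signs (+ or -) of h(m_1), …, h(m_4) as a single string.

m = 1, h(m) = 3 (+); new bracket [-1, 1]
m = 0, h(m) = -1 (−); new bracket [0, 1]
m = 0.5, h(m) = 1.5 (+); new bracket [0, 0.5]
m = 0.25, h(m) = 0.4688 (+); new bracket [0, 0.25]

+-++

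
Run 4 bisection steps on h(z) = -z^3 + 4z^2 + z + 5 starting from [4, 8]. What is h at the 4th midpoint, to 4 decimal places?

h(6) = -61 < 0, so the root lies in [4, 6]
h(5) = -15 < 0, so the root lies in [4, 5]
h(4.5) = -0.625 < 0, so the root lies in [4, 4.5]
h(4.25) = 4.7344 > 0, so the root lies in [4.25, 4.5]

4.7344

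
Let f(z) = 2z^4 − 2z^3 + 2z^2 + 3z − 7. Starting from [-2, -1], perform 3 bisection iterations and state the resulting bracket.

f(-1.5) = 9.875 > 0, so the root lies in [-1.5, -1]
f(-1.25) = 1.164062 > 0, so the root lies in [-1.25, -1]
f(-1.125) = -1.79248 < 0, so the root lies in [-1.25, -1.125]

[-1.25, -1.125]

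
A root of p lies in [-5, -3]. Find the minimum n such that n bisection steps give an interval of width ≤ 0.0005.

12

Width after n steps is 2/2^n. Need 2^n ≥ 2/0.0005 = 4000.
2^11 = 2048 < 4000 ≤ 2^12 = 4096, so n = 12.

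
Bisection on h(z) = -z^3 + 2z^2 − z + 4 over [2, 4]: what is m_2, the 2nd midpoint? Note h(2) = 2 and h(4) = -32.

2.5

midpoint 3: h = -8 < 0 → [2, 3]
midpoint 2.5: h = -1.625 < 0 → [2, 2.5]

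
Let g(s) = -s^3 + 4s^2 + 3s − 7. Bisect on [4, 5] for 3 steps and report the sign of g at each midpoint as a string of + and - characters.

midpoint 4.5: g = -3.625 < 0 → [4, 4.5]
midpoint 4.25: g = 1.234375 > 0 → [4.25, 4.5]
midpoint 4.375: g = -1.052734 < 0 → [4.25, 4.375]

-+-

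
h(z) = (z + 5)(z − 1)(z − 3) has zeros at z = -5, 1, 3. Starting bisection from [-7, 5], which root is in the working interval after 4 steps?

h(-1) = 32 > 0, so the root lies in [-7, -1]
h(-4) = 35 > 0, so the root lies in [-7, -4]
h(-5.5) = -27.625 < 0, so the root lies in [-5.5, -4]
h(-4.75) = 11.1406 > 0, so the root lies in [-5.5, -4.75]

-5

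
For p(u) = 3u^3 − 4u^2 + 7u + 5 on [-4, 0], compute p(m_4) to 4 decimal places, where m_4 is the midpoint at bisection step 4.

-3.7656

p(-2) = -49 < 0, so the root lies in [-2, 0]
p(-1) = -9 < 0, so the root lies in [-1, 0]
p(-0.5) = 0.125 > 0, so the root lies in [-1, -0.5]
p(-0.75) = -3.7656 < 0, so the root lies in [-0.75, -0.5]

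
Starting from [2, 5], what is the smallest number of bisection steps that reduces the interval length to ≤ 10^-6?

Width after n steps is 3/2^n. Need 2^n ≥ 3/10^-6 = 3000000.
2^21 = 2097152 < 3000000 ≤ 2^22 = 4194304, so n = 22.

22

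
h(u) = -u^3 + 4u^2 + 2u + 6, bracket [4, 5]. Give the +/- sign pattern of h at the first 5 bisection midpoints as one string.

midpoint 4.5: h = 4.875 > 0 → [4.5, 5]
midpoint 4.75: h = -1.421875 < 0 → [4.5, 4.75]
midpoint 4.625: h = 1.880859 > 0 → [4.625, 4.75]
midpoint 4.6875: h = 0.2688 > 0 → [4.6875, 4.75]
midpoint 4.71875: h = -0.5666 < 0 → [4.6875, 4.71875]

+-++-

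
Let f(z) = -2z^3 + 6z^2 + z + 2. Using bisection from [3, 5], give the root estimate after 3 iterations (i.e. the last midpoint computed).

3.25

f(4) = -26 < 0, so the root lies in [3, 4]
f(3.5) = -6.75 < 0, so the root lies in [3, 3.5]
f(3.25) = -0.03125 < 0, so the root lies in [3, 3.25]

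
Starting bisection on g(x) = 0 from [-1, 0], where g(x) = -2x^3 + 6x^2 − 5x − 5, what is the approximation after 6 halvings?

x = -0.5 gives g = -0.75, negative; keep [-1, -0.5]
x = -0.75 gives g = 2.96875, positive; keep [-0.75, -0.5]
x = -0.625 gives g = 0.957031, positive; keep [-0.625, -0.5]
x = -0.5625 gives g = 0.0669, positive; keep [-0.5625, -0.5]
x = -0.53125 gives g = -0.3505, negative; keep [-0.5625, -0.53125]
x = -0.546875 gives g = -0.1441, negative; keep [-0.5625, -0.546875]

-0.546875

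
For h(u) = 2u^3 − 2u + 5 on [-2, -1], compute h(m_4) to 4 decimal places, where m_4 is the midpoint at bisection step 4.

m = -1.5, h(m) = 1.25 (+); new bracket [-2, -1.5]
m = -1.75, h(m) = -2.21875 (−); new bracket [-1.75, -1.5]
m = -1.625, h(m) = -0.332031 (−); new bracket [-1.625, -1.5]
m = -1.5625, h(m) = 0.4956 (+); new bracket [-1.625, -1.5625]

0.4956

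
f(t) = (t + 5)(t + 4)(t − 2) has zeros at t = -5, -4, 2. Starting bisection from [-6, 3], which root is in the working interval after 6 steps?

2

midpoint -1.5: f = -30.625 < 0 → [-1.5, 3]
midpoint 0.75: f = -34.140625 < 0 → [0.75, 3]
midpoint 1.875: f = -5.048828 < 0 → [1.875, 3]
midpoint 2.4375: f = 20.947 > 0 → [1.875, 2.4375]
midpoint 2.15625: f = 6.8837 > 0 → [1.875, 2.15625]
midpoint 2.015625: f = 0.6594 > 0 → [1.875, 2.015625]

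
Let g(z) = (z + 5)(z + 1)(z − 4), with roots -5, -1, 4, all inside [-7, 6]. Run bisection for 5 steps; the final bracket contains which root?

z = -0.5 gives g = -10.125, negative; keep [-0.5, 6]
z = 2.75 gives g = -36.328125, negative; keep [2.75, 6]
z = 4.375 gives g = 18.896484, positive; keep [2.75, 4.375]
z = 3.5625 gives g = -17.0916, negative; keep [3.5625, 4.375]
z = 3.96875 gives g = -1.3926, negative; keep [3.96875, 4.375]

4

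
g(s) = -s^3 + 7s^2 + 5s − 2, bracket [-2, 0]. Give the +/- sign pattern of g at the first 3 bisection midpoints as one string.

+--

s = -1 gives g = 1, positive; keep [-1, 0]
s = -0.5 gives g = -2.625, negative; keep [-1, -0.5]
s = -0.75 gives g = -1.390625, negative; keep [-1, -0.75]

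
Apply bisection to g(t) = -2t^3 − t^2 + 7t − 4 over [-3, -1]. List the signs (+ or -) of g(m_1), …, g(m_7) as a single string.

midpoint -2: g = -6 < 0 → [-3, -2]
midpoint -2.5: g = 3.5 > 0 → [-2.5, -2]
midpoint -2.25: g = -2.03125 < 0 → [-2.5, -2.25]
midpoint -2.375: g = 0.5273 > 0 → [-2.375, -2.25]
midpoint -2.3125: g = -0.8022 < 0 → [-2.375, -2.3125]
midpoint -2.34375: g = -0.1502 < 0 → [-2.375, -2.34375]
midpoint -2.359375: g = 0.1854 > 0 → [-2.359375, -2.34375]

-+-+--+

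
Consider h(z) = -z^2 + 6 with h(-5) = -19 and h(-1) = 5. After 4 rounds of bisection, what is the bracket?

[-2.5, -2.25]

m = -3, h(m) = -3 (−); new bracket [-3, -1]
m = -2, h(m) = 2 (+); new bracket [-3, -2]
m = -2.5, h(m) = -0.25 (−); new bracket [-2.5, -2]
m = -2.25, h(m) = 0.9375 (+); new bracket [-2.5, -2.25]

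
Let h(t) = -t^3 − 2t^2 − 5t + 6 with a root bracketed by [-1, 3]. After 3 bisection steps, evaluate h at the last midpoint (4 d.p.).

2.8750

midpoint 1: h = -2 < 0 → [-1, 1]
midpoint 0: h = 6 > 0 → [0, 1]
midpoint 0.5: h = 2.875 > 0 → [0.5, 1]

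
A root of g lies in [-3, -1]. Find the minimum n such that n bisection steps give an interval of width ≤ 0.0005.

Width after n steps is 2/2^n. Need 2^n ≥ 2/0.0005 = 4000.
2^11 = 2048 < 4000 ≤ 2^12 = 4096, so n = 12.

12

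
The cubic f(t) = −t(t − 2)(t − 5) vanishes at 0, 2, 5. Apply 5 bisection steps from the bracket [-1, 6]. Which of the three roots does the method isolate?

m = 2.5, f(m) = 3.125 (+); new bracket [2.5, 6]
m = 4.25, f(m) = 7.171875 (+); new bracket [4.25, 6]
m = 5.125, f(m) = -2.001953 (−); new bracket [4.25, 5.125]
m = 4.6875, f(m) = 3.9368 (+); new bracket [4.6875, 5.125]
m = 4.90625, f(m) = 1.3368 (+); new bracket [4.90625, 5.125]

5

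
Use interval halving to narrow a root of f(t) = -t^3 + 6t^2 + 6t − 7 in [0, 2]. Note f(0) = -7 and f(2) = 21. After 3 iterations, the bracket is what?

[0.5, 0.75]

f(1) = 4 > 0, so the root lies in [0, 1]
f(0.5) = -2.625 < 0, so the root lies in [0.5, 1]
f(0.75) = 0.453125 > 0, so the root lies in [0.5, 0.75]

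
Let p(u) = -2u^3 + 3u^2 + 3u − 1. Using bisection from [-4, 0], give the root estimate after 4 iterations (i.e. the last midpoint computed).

m = -2, p(m) = 21 (+); new bracket [-2, 0]
m = -1, p(m) = 1 (+); new bracket [-1, 0]
m = -0.5, p(m) = -1.5 (−); new bracket [-1, -0.5]
m = -0.75, p(m) = -0.7188 (−); new bracket [-1, -0.75]

-0.75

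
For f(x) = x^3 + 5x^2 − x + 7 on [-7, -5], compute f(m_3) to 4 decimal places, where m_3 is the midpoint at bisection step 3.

5.3594

midpoint -6: f = -23 < 0 → [-6, -5]
midpoint -5.5: f = -2.625 < 0 → [-5.5, -5]
midpoint -5.25: f = 5.359375 > 0 → [-5.5, -5.25]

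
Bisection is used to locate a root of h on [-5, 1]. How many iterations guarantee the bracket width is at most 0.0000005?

Width after n steps is 6/2^n. Need 2^n ≥ 6/0.0000005 = 12000000.
2^23 = 8388608 < 12000000 ≤ 2^24 = 16777216, so n = 24.

24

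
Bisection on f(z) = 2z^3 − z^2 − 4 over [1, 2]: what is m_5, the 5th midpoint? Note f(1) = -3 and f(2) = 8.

m = 1.5, f(m) = 0.5 (+); new bracket [1, 1.5]
m = 1.25, f(m) = -1.65625 (−); new bracket [1.25, 1.5]
m = 1.375, f(m) = -0.691406 (−); new bracket [1.375, 1.5]
m = 1.4375, f(m) = -0.1255 (−); new bracket [1.4375, 1.5]
m = 1.46875, f(m) = 0.1796 (+); new bracket [1.4375, 1.46875]

1.46875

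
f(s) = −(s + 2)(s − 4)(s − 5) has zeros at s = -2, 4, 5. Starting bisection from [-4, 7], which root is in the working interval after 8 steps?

midpoint 1.5: f = -30.625 < 0 → [-4, 1.5]
midpoint -1.25: f = -24.609375 < 0 → [-4, -1.25]
midpoint -2.625: f = 31.572266 > 0 → [-2.625, -1.25]
midpoint -1.9375: f = -2.5745 < 0 → [-2.625, -1.9375]
midpoint -2.28125: f = 12.8631 > 0 → [-2.28125, -1.9375]
midpoint -2.109375: f = 4.7506 > 0 → [-2.109375, -1.9375]
midpoint -2.0234375: f = 0.9915 > 0 → [-2.0234375, -1.9375]
midpoint -1.98046875: f = -0.8154 < 0 → [-2.0234375, -1.98046875]

-2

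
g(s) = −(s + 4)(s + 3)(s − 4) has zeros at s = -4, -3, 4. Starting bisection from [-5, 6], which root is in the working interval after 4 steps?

g(0.5) = 55.125 > 0, so the root lies in [0.5, 6]
g(3.25) = 33.984375 > 0, so the root lies in [3.25, 6]
g(4.625) = -41.103516 < 0, so the root lies in [3.25, 4.625]
g(3.9375) = 3.4417 > 0, so the root lies in [3.9375, 4.625]

4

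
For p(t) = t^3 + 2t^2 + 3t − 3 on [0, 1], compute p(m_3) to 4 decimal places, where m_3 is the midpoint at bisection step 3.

m = 0.5, p(m) = -0.875 (−); new bracket [0.5, 1]
m = 0.75, p(m) = 0.796875 (+); new bracket [0.5, 0.75]
m = 0.625, p(m) = -0.099609 (−); new bracket [0.625, 0.75]

-0.0996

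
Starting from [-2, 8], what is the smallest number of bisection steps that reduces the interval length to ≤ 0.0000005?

Width after n steps is 10/2^n. Need 2^n ≥ 10/0.0000005 = 20000000.
2^24 = 16777216 < 20000000 ≤ 2^25 = 33554432, so n = 25.

25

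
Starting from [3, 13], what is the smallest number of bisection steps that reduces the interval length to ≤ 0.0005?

Width after n steps is 10/2^n. Need 2^n ≥ 10/0.0005 = 20000.
2^14 = 16384 < 20000 ≤ 2^15 = 32768, so n = 15.

15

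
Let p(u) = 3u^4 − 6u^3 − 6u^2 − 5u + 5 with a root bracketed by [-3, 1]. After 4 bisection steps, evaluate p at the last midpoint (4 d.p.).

m = -1, p(m) = 13 (+); new bracket [-1, 1]
m = 0, p(m) = 5 (+); new bracket [0, 1]
m = 0.5, p(m) = 0.4375 (+); new bracket [0.5, 1]
m = 0.75, p(m) = -3.707 (−); new bracket [0.5, 0.75]

-3.7070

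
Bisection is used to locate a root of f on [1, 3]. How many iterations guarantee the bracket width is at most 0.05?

6

Width after n steps is 2/2^n. Need 2^n ≥ 2/0.05 = 40.
2^5 = 32 < 40 ≤ 2^6 = 64, so n = 6.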